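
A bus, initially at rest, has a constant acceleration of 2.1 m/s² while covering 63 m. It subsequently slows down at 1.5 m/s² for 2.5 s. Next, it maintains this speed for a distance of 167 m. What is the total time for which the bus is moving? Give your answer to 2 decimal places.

Phase 1 (accelerating): v₀ = 0 m/s, a = 2.1 m/s².
v² = v₀² + 2aΔx = 0² + 2·2.1·63 = 265 → v = 16.3 m/s
t = (v − v₀)/a = (16.3 − 0)/2.1 = 7.75 s

Phase 2 (decelerating): v₀ = 16.3 m/s, a = -1.5 m/s².
v = v₀ + at = 16.3 + (-1.5)(2.5) = 12.5 m/s
Δx = v₀t + ½at² = 16.3·2.5 + 0.5·-1.5·2.5² = 36.0 m

Phase 3 (constant speed): v₀ = 12.5 m/s, a = 0 m/s².
Constant speed: t = d/v = 167/12.5 = 13.3 s
Total time = 7.75 + 2.50 + 13.3 = 23.6 s

23.59 s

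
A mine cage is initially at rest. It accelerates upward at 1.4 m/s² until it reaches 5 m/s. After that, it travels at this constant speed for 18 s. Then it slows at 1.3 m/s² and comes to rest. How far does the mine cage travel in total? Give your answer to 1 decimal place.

108.5 m

Phase 1 (accelerating): v₀ = 0 m/s, a = 1.4 m/s².
v = v₀ + at → t = (5 − 0) / 1.4 = 3.57 s
v² = v₀² + 2aΔx → Δx = (5² − 0²)/(2·1.4) = 8.93 m

Phase 2 (constant speed): v₀ = 5.00 m/s, a = 0 m/s².
v = v₀ + at = 5.00 + (0)(18) = 5.00 m/s
Δx = v₀t + ½at² = 5.00·18 + 0.5·0·18² = 90.0 m

Phase 3 (decelerating): v₀ = 5.00 m/s, a = -1.3 m/s².
v = v₀ + at → t = (0 − 5.00) / -1.3 = 3.85 s
v² = v₀² + 2aΔx → Δx = (0² − 5.00²)/(2·-1.3) = 9.62 m
Total distance = 8.93 + 90.0 + 9.62 = 109 m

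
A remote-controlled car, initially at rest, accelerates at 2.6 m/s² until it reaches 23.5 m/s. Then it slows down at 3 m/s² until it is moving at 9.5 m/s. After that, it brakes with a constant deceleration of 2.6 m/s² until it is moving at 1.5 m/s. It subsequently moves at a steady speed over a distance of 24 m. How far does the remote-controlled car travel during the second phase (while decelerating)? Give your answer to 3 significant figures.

77.0 m

Phase 1 (accelerating): v₀ = 0 m/s, a = 2.6 m/s².
v = v₀ + at → t = (23.5 − 0) / 2.6 = 9.04 s
v² = v₀² + 2aΔx → Δx = (23.5² − 0²)/(2·2.6) = 106 m

Phase 2 (decelerating): v₀ = 23.5 m/s, a = -3 m/s².
v = v₀ + at → t = (9.5 − 23.5) / -3 = 4.67 s
v² = v₀² + 2aΔx → Δx = (9.5² − 23.5²)/(2·-3) = 77.0 m
Distance in phase 2 = 77.0 m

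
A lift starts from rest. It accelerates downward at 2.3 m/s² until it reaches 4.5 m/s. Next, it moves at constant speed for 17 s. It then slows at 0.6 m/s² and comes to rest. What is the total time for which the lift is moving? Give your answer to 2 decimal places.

26.46 s

Phase 1 (accelerating): v₀ = 0 m/s, a = 2.3 m/s².
v = v₀ + at → t = (4.5 − 0) / 2.3 = 1.96 s
v² = v₀² + 2aΔx → Δx = (4.5² − 0²)/(2·2.3) = 4.40 m

Phase 2 (constant speed): v₀ = 4.50 m/s, a = 0 m/s².
v = v₀ + at = 4.50 + (0)(17) = 4.50 m/s
Δx = v₀t + ½at² = 4.50·17 + 0.5·0·17² = 76.5 m

Phase 3 (decelerating): v₀ = 4.50 m/s, a = -0.6 m/s².
v = v₀ + at → t = (0 − 4.50) / -0.6 = 7.50 s
v² = v₀² + 2aΔx → Δx = (0² − 4.50²)/(2·-0.6) = 16.9 m
Total time = 1.96 + 17.0 + 7.50 = 26.5 s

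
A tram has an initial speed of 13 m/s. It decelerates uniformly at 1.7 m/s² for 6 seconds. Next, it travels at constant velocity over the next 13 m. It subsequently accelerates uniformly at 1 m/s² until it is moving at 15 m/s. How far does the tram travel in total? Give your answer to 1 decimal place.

Phase 1 (decelerating): v₀ = 13.0 m/s, a = -1.7 m/s².
v = v₀ + at = 13.0 + (-1.7)(6) = 2.80 m/s
Δx = v₀t + ½at² = 13.0·6 + 0.5·-1.7·6² = 47.4 m

Phase 2 (constant speed): v₀ = 2.80 m/s, a = 0 m/s².
Constant speed: t = d/v = 13/2.80 = 4.64 s

Phase 3 (accelerating): v₀ = 2.80 m/s, a = 1 m/s².
v = v₀ + at → t = (15 − 2.80) / 1 = 12.2 s
v² = v₀² + 2aΔx → Δx = (15² − 2.80²)/(2·1) = 109 m
Total distance = 47.4 + 13.0 + 109 = 169 m

169.0 m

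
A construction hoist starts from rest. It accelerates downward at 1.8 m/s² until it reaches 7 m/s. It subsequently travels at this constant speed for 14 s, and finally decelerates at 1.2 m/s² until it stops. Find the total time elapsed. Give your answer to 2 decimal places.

Phase 1 (accelerating): v₀ = 0 m/s, a = 1.8 m/s².
v = v₀ + at → t = (7 − 0) / 1.8 = 3.89 s
v² = v₀² + 2aΔx → Δx = (7² − 0²)/(2·1.8) = 13.6 m

Phase 2 (constant speed): v₀ = 7.00 m/s, a = 0 m/s².
v = v₀ + at = 7.00 + (0)(14) = 7.00 m/s
Δx = v₀t + ½at² = 7.00·14 + 0.5·0·14² = 98.0 m

Phase 3 (decelerating): v₀ = 7.00 m/s, a = -1.2 m/s².
v = v₀ + at → t = (0 − 7.00) / -1.2 = 5.83 s
v² = v₀² + 2aΔx → Δx = (0² − 7.00²)/(2·-1.2) = 20.4 m
Total time = 3.89 + 14.0 + 5.83 = 23.7 s

23.72 s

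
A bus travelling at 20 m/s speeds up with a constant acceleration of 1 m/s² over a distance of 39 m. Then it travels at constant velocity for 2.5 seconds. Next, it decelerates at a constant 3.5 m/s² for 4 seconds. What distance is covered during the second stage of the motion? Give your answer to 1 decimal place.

Phase 1 (accelerating): v₀ = 20.0 m/s, a = 1 m/s².
v² = v₀² + 2aΔx = 20.0² + 2·1·39 = 478 → v = 21.9 m/s
t = (v − v₀)/a = (21.9 − 20.0)/1 = 1.86 s

Phase 2 (constant speed): v₀ = 21.9 m/s, a = 0 m/s².
v = v₀ + at = 21.9 + (0)(2.5) = 21.9 m/s
Δx = v₀t + ½at² = 21.9·2.5 + 0.5·0·2.5² = 54.7 m
Distance in phase 2 = 54.7 m

54.7 m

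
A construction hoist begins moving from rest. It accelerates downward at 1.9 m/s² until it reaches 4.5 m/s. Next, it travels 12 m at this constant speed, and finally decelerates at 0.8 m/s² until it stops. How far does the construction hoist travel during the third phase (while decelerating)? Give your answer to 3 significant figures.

12.7 m

Phase 1 (accelerating): v₀ = 0 m/s, a = 1.9 m/s².
v = v₀ + at → t = (4.5 − 0) / 1.9 = 2.37 s
v² = v₀² + 2aΔx → Δx = (4.5² − 0²)/(2·1.9) = 5.33 m

Phase 2 (constant speed): v₀ = 4.50 m/s, a = 0 m/s².
Constant speed: t = d/v = 12/4.50 = 2.67 s

Phase 3 (decelerating): v₀ = 4.50 m/s, a = -0.8 m/s².
v = v₀ + at → t = (0 − 4.50) / -0.8 = 5.62 s
v² = v₀² + 2aΔx → Δx = (0² − 4.50²)/(2·-0.8) = 12.7 m
Distance in phase 3 = 12.7 m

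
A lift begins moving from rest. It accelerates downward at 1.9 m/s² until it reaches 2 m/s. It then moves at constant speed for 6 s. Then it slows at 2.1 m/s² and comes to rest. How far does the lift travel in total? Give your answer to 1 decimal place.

14.0 m

Phase 1 (accelerating): v₀ = 0 m/s, a = 1.9 m/s².
v = v₀ + at → t = (2 − 0) / 1.9 = 1.05 s
v² = v₀² + 2aΔx → Δx = (2² − 0²)/(2·1.9) = 1.05 m

Phase 2 (constant speed): v₀ = 2.00 m/s, a = 0 m/s².
v = v₀ + at = 2.00 + (0)(6) = 2.00 m/s
Δx = v₀t + ½at² = 2.00·6 + 0.5·0·6² = 12.0 m

Phase 3 (decelerating): v₀ = 2.00 m/s, a = -2.1 m/s².
v = v₀ + at → t = (0 − 2.00) / -2.1 = 0.952 s
v² = v₀² + 2aΔx → Δx = (0² − 2.00²)/(2·-2.1) = 0.952 m
Total distance = 1.05 + 12.0 + 0.952 = 14.0 m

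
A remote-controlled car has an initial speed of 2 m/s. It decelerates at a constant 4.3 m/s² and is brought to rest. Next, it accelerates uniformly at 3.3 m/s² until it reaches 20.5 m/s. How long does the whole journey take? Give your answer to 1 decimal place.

6.7 s

Phase 1 (decelerating): v₀ = 2.00 m/s, a = -4.3 m/s².
v = v₀ + at → t = (0 − 2.00) / -4.3 = 0.465 s
v² = v₀² + 2aΔx → Δx = (0² − 2.00²)/(2·-4.3) = 0.465 m

Phase 2 (accelerating): v₀ = 0 m/s, a = 3.3 m/s².
v = v₀ + at → t = (20.5 − 0) / 3.3 = 6.21 s
v² = v₀² + 2aΔx → Δx = (20.5² − 0²)/(2·3.3) = 63.7 m
Total time = 0.465 + 6.21 = 6.68 s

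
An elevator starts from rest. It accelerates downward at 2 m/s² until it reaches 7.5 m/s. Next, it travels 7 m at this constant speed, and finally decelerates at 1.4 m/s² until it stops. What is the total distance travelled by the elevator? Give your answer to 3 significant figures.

41.2 m

Phase 1 (accelerating): v₀ = 0 m/s, a = 2 m/s².
v = v₀ + at → t = (7.5 − 0) / 2 = 3.75 s
v² = v₀² + 2aΔx → Δx = (7.5² − 0²)/(2·2) = 14.1 m

Phase 2 (constant speed): v₀ = 7.50 m/s, a = 0 m/s².
Constant speed: t = d/v = 7/7.50 = 0.933 s

Phase 3 (decelerating): v₀ = 7.50 m/s, a = -1.4 m/s².
v = v₀ + at → t = (0 − 7.50) / -1.4 = 5.36 s
v² = v₀² + 2aΔx → Δx = (0² − 7.50²)/(2·-1.4) = 20.1 m
Total distance = 14.1 + 7.00 + 20.1 = 41.2 m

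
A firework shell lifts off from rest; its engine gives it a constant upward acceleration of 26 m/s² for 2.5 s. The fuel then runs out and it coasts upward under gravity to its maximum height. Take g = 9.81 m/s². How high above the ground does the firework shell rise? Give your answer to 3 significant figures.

297 m

Phase 1 (powered ascent): v₀ = 0 m/s, a = 26 m/s².
v = v₀ + at = 0 + (26)(2.5) = 65.0 m/s
Δx = v₀t + ½at² = 0·2.5 + 0.5·26·2.5² = 81.2 m

Phase 2 (coasting upward): v₀ = 65.0 m/s, a = -9.81 m/s².
v = v₀ + at → t = (0 − 65.0) / -9.81 = 6.63 s
v² = v₀² + 2aΔx → Δx = (0² − 65.0²)/(2·-9.81) = 215 m
Maximum height = 81.2 + 215 = 297 m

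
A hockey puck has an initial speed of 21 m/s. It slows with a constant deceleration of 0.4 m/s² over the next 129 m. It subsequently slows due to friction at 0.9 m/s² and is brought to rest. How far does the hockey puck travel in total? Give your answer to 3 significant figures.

Phase 1 (decelerating): v₀ = 21.0 m/s, a = -0.4 m/s².
v² = v₀² + 2aΔx = 21.0² + 2·-0.4·129 = 338 → v = 18.4 m/s
t = (v − v₀)/a = (18.4 − 21.0)/-0.4 = 6.55 s

Phase 2 (decelerating): v₀ = 18.4 m/s, a = -0.9 m/s².
v = v₀ + at → t = (0 − 18.4) / -0.9 = 20.4 s
v² = v₀² + 2aΔx → Δx = (0² − 18.4²)/(2·-0.9) = 188 m
Total distance = 129 + 188 = 317 m

317 m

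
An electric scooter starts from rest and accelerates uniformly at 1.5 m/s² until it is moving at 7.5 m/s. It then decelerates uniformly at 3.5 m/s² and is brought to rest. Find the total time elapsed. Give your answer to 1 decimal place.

Phase 1 (accelerating): v₀ = 0 m/s, a = 1.5 m/s².
v = v₀ + at → t = (7.5 − 0) / 1.5 = 5.00 s
v² = v₀² + 2aΔx → Δx = (7.5² − 0²)/(2·1.5) = 18.8 m

Phase 2 (decelerating): v₀ = 7.50 m/s, a = -3.5 m/s².
v = v₀ + at → t = (0 − 7.50) / -3.5 = 2.14 s
v² = v₀² + 2aΔx → Δx = (0² − 7.50²)/(2·-3.5) = 8.04 m
Total time = 5.00 + 2.14 = 7.14 s

7.1 s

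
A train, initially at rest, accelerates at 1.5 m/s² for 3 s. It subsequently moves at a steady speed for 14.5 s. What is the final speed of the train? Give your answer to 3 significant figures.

Phase 1 (accelerating): v₀ = 0 m/s, a = 1.5 m/s².
v = v₀ + at = 0 + (1.5)(3) = 4.50 m/s
Δx = v₀t + ½at² = 0·3 + 0.5·1.5·3² = 6.75 m

Phase 2 (constant speed): v₀ = 4.50 m/s, a = 0 m/s².
v = v₀ + at = 4.50 + (0)(14.5) = 4.50 m/s
Δx = v₀t + ½at² = 4.50·14.5 + 0.5·0·14.5² = 65.2 m
Final speed = 4.50 m/s

4.50 m/s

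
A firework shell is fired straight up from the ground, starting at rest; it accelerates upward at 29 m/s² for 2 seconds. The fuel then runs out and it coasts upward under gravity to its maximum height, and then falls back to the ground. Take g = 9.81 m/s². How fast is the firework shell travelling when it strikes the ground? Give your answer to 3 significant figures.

67.1 m/s

Phase 1 (powered ascent): v₀ = 0 m/s, a = 29 m/s².
v = v₀ + at = 0 + (29)(2) = 58.0 m/s
Δx = v₀t + ½at² = 0·2 + 0.5·29·2² = 58.0 m

Phase 2 (coasting upward): v₀ = 58.0 m/s, a = -9.81 m/s².
v = v₀ + at → t = (0 − 58.0) / -9.81 = 5.91 s
v² = v₀² + 2aΔx → Δx = (0² − 58.0²)/(2·-9.81) = 171 m

Phase 3 (free fall): v₀ = 0 m/s, a = -9.81 m/s².
Falls 229 m from rest: t = √(2·229/9.81) = 6.84 s; v = g·t = 67.1 m/s.
Impact speed = 67.1 m/s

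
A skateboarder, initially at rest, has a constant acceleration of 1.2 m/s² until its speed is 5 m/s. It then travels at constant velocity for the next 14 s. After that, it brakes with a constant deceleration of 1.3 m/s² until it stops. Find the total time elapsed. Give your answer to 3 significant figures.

Phase 1 (accelerating): v₀ = 0 m/s, a = 1.2 m/s².
v = v₀ + at → t = (5 − 0) / 1.2 = 4.17 s
v² = v₀² + 2aΔx → Δx = (5² − 0²)/(2·1.2) = 10.4 m

Phase 2 (constant speed): v₀ = 5.00 m/s, a = 0 m/s².
v = v₀ + at = 5.00 + (0)(14) = 5.00 m/s
Δx = v₀t + ½at² = 5.00·14 + 0.5·0·14² = 70.0 m

Phase 3 (decelerating): v₀ = 5.00 m/s, a = -1.3 m/s².
v = v₀ + at → t = (0 − 5.00) / -1.3 = 3.85 s
v² = v₀² + 2aΔx → Δx = (0² − 5.00²)/(2·-1.3) = 9.62 m
Total time = 4.17 + 14.0 + 3.85 = 22.0 s

22.0 s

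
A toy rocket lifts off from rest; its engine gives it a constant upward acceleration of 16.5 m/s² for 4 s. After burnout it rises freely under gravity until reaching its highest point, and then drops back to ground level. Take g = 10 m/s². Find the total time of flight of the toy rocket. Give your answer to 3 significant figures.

Phase 1 (powered ascent): v₀ = 0 m/s, a = 16.5 m/s².
v = v₀ + at = 0 + (16.5)(4) = 66.0 m/s
Δx = v₀t + ½at² = 0·4 + 0.5·16.5·4² = 132 m

Phase 2 (coasting upward): v₀ = 66.0 m/s, a = -10 m/s².
v = v₀ + at → t = (0 − 66.0) / -10 = 6.60 s
v² = v₀² + 2aΔx → Δx = (0² − 66.0²)/(2·-10) = 218 m

Phase 3 (free fall): v₀ = 0 m/s, a = -10 m/s².
Falls 350 m from rest: t = √(2·350/10) = 8.36 s; v = g·t = 83.6 m/s.
Total time = 4.00 + 6.60 + 8.36 = 19.0 s

19.0 s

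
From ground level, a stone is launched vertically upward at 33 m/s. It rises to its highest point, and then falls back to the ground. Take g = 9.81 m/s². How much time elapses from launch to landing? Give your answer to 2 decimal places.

Phase 1 (rising): v₀ = 33.0 m/s, a = -9.81 m/s².
v = v₀ + at → t = (0 − 33.0) / -9.81 = 3.36 s
v² = v₀² + 2aΔx → Δx = (0² − 33.0²)/(2·-9.81) = 55.5 m

Phase 2 (falling): v₀ = 0 m/s, a = -9.81 m/s².
Falls 55.5 m from rest: t = √(2·55.5/9.81) = 3.36 s; v = g·t = 33.0 m/s.
Total time = 3.36 + 3.36 = 6.73 s

6.73 s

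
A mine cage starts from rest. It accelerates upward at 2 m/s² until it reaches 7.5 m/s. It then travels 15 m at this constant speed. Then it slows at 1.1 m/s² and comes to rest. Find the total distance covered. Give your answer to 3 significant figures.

Phase 1 (accelerating): v₀ = 0 m/s, a = 2 m/s².
v = v₀ + at → t = (7.5 − 0) / 2 = 3.75 s
v² = v₀² + 2aΔx → Δx = (7.5² − 0²)/(2·2) = 14.1 m

Phase 2 (constant speed): v₀ = 7.50 m/s, a = 0 m/s².
Constant speed: t = d/v = 15/7.50 = 2.00 s

Phase 3 (decelerating): v₀ = 7.50 m/s, a = -1.1 m/s².
v = v₀ + at → t = (0 − 7.50) / -1.1 = 6.82 s
v² = v₀² + 2aΔx → Δx = (0² − 7.50²)/(2·-1.1) = 25.6 m
Total distance = 14.1 + 15.0 + 25.6 = 54.6 m

54.6 m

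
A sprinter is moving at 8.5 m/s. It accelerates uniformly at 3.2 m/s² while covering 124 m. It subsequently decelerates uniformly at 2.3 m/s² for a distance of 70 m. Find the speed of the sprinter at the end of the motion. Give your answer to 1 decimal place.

Phase 1 (accelerating): v₀ = 8.50 m/s, a = 3.2 m/s².
v² = v₀² + 2aΔx = 8.50² + 2·3.2·124 = 866 → v = 29.4 m/s
t = (v − v₀)/a = (29.4 − 8.50)/3.2 = 6.54 s

Phase 2 (decelerating): v₀ = 29.4 m/s, a = -2.3 m/s².
v² = v₀² + 2aΔx = 29.4² + 2·-2.3·70 = 544 → v = 23.3 m/s
t = (v − v₀)/a = (23.3 − 29.4)/-2.3 = 2.65 s
Final speed = 23.3 m/s

23.3 m/s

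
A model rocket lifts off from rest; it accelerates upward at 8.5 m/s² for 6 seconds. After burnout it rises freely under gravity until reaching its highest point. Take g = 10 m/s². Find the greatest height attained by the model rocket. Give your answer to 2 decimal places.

283.05 m

Phase 1 (powered ascent): v₀ = 0 m/s, a = 8.5 m/s².
v = v₀ + at = 0 + (8.5)(6) = 51.0 m/s
Δx = v₀t + ½at² = 0·6 + 0.5·8.5·6² = 153 m

Phase 2 (coasting upward): v₀ = 51.0 m/s, a = -10 m/s².
v = v₀ + at → t = (0 − 51.0) / -10 = 5.10 s
v² = v₀² + 2aΔx → Δx = (0² − 51.0²)/(2·-10) = 130 m
Maximum height = 153 + 130 = 283 m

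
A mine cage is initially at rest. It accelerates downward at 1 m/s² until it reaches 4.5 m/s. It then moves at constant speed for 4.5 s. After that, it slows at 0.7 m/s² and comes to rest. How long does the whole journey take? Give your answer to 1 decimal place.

15.4 s

Phase 1 (accelerating): v₀ = 0 m/s, a = 1 m/s².
v = v₀ + at → t = (4.5 − 0) / 1 = 4.50 s
v² = v₀² + 2aΔx → Δx = (4.5² − 0²)/(2·1) = 10.1 m

Phase 2 (constant speed): v₀ = 4.50 m/s, a = 0 m/s².
v = v₀ + at = 4.50 + (0)(4.5) = 4.50 m/s
Δx = v₀t + ½at² = 4.50·4.5 + 0.5·0·4.5² = 20.2 m

Phase 3 (decelerating): v₀ = 4.50 m/s, a = -0.7 m/s².
v = v₀ + at → t = (0 − 4.50) / -0.7 = 6.43 s
v² = v₀² + 2aΔx → Δx = (0² − 4.50²)/(2·-0.7) = 14.5 m
Total time = 4.50 + 4.50 + 6.43 = 15.4 s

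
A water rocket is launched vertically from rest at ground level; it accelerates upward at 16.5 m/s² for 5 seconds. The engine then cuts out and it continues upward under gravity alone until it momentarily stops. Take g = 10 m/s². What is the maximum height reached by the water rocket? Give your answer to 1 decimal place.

Phase 1 (powered ascent): v₀ = 0 m/s, a = 16.5 m/s².
v = v₀ + at = 0 + (16.5)(5) = 82.5 m/s
Δx = v₀t + ½at² = 0·5 + 0.5·16.5·5² = 206 m

Phase 2 (coasting upward): v₀ = 82.5 m/s, a = -10 m/s².
v = v₀ + at → t = (0 − 82.5) / -10 = 8.25 s
v² = v₀² + 2aΔx → Δx = (0² − 82.5²)/(2·-10) = 340 m
Maximum height = 206 + 340 = 547 m

546.6 m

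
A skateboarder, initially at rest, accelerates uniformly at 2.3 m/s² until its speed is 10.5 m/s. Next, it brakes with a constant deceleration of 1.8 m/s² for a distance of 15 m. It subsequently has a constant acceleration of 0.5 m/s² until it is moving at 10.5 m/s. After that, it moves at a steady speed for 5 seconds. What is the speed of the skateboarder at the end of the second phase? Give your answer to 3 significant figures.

7.50 m/s

Phase 1 (accelerating): v₀ = 0 m/s, a = 2.3 m/s².
v = v₀ + at → t = (10.5 − 0) / 2.3 = 4.57 s
v² = v₀² + 2aΔx → Δx = (10.5² − 0²)/(2·2.3) = 24.0 m

Phase 2 (decelerating): v₀ = 10.5 m/s, a = -1.8 m/s².
v² = v₀² + 2aΔx = 10.5² + 2·-1.8·15 = 56.2 → v = 7.50 m/s
t = (v − v₀)/a = (7.50 − 10.5)/-1.8 = 1.67 s
Speed at end of phase 2 = 7.50 m/s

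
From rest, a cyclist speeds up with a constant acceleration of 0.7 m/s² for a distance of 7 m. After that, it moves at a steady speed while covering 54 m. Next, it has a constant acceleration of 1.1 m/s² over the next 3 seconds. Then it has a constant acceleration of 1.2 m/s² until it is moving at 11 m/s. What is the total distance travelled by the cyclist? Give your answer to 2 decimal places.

108.53 m

Phase 1 (accelerating): v₀ = 0 m/s, a = 0.7 m/s².
v² = v₀² + 2aΔx = 0² + 2·0.7·7 = 9.80 → v = 3.13 m/s
t = (v − v₀)/a = (3.13 − 0)/0.7 = 4.47 s

Phase 2 (constant speed): v₀ = 3.13 m/s, a = 0 m/s².
Constant speed: t = d/v = 54/3.13 = 17.2 s

Phase 3 (accelerating): v₀ = 3.13 m/s, a = 1.1 m/s².
v = v₀ + at = 3.13 + (1.1)(3) = 6.43 m/s
Δx = v₀t + ½at² = 3.13·3 + 0.5·1.1·3² = 14.3 m

Phase 4 (accelerating): v₀ = 6.43 m/s, a = 1.2 m/s².
v = v₀ + at → t = (11 − 6.43) / 1.2 = 3.81 s
v² = v₀² + 2aΔx → Δx = (11² − 6.43²)/(2·1.2) = 33.2 m
Total distance = 7.00 + 54.0 + 14.3 + 33.2 = 109 m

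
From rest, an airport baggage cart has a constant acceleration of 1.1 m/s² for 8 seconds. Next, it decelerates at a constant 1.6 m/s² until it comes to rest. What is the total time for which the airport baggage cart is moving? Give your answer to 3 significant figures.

13.5 s

Phase 1 (accelerating): v₀ = 0 m/s, a = 1.1 m/s².
v = v₀ + at = 0 + (1.1)(8) = 8.80 m/s
Δx = v₀t + ½at² = 0·8 + 0.5·1.1·8² = 35.2 m

Phase 2 (decelerating): v₀ = 8.80 m/s, a = -1.6 m/s².
v = v₀ + at → t = (0 − 8.80) / -1.6 = 5.50 s
v² = v₀² + 2aΔx → Δx = (0² − 8.80²)/(2·-1.6) = 24.2 m
Total time = 8.00 + 5.50 = 13.5 s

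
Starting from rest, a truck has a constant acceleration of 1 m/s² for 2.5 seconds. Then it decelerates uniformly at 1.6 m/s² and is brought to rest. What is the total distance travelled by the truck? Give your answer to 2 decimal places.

5.08 m

Phase 1 (accelerating): v₀ = 0 m/s, a = 1 m/s².
v = v₀ + at = 0 + (1)(2.5) = 2.50 m/s
Δx = v₀t + ½at² = 0·2.5 + 0.5·1·2.5² = 3.12 m

Phase 2 (decelerating): v₀ = 2.50 m/s, a = -1.6 m/s².
v = v₀ + at → t = (0 − 2.50) / -1.6 = 1.56 s
v² = v₀² + 2aΔx → Δx = (0² − 2.50²)/(2·-1.6) = 1.95 m
Total distance = 3.12 + 1.95 = 5.08 m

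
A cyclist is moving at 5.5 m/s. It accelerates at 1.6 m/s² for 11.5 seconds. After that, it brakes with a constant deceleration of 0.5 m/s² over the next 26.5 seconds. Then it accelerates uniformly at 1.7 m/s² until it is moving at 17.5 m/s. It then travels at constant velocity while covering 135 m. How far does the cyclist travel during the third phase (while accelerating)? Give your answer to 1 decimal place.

56.7 m

Phase 1 (accelerating): v₀ = 5.50 m/s, a = 1.6 m/s².
v = v₀ + at = 5.50 + (1.6)(11.5) = 23.9 m/s
Δx = v₀t + ½at² = 5.50·11.5 + 0.5·1.6·11.5² = 169 m

Phase 2 (decelerating): v₀ = 23.9 m/s, a = -0.5 m/s².
v = v₀ + at = 23.9 + (-0.5)(26.5) = 10.7 m/s
Δx = v₀t + ½at² = 23.9·26.5 + 0.5·-0.5·26.5² = 458 m

Phase 3 (accelerating): v₀ = 10.7 m/s, a = 1.7 m/s².
v = v₀ + at → t = (17.5 − 10.7) / 1.7 = 4.03 s
v² = v₀² + 2aΔx → Δx = (17.5² − 10.7²)/(2·1.7) = 56.7 m
Distance in phase 3 = 56.7 m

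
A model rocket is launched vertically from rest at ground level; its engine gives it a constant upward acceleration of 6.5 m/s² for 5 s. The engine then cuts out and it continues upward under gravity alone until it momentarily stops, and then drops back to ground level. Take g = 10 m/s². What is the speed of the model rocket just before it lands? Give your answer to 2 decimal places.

Phase 1 (powered ascent): v₀ = 0 m/s, a = 6.5 m/s².
v = v₀ + at = 0 + (6.5)(5) = 32.5 m/s
Δx = v₀t + ½at² = 0·5 + 0.5·6.5·5² = 81.2 m

Phase 2 (coasting upward): v₀ = 32.5 m/s, a = -10 m/s².
v = v₀ + at → t = (0 − 32.5) / -10 = 3.25 s
v² = v₀² + 2aΔx → Δx = (0² − 32.5²)/(2·-10) = 52.8 m

Phase 3 (free fall): v₀ = 0 m/s, a = -10 m/s².
Falls 134 m from rest: t = √(2·134/10) = 5.18 s; v = g·t = 51.8 m/s.
Impact speed = 51.8 m/s

51.78 m/s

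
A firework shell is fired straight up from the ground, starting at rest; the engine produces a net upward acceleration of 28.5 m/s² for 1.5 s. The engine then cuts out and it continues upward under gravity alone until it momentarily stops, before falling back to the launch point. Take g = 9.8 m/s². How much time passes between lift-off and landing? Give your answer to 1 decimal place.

10.9 s

Phase 1 (powered ascent): v₀ = 0 m/s, a = 28.5 m/s².
v = v₀ + at = 0 + (28.5)(1.5) = 42.8 m/s
Δx = v₀t + ½at² = 0·1.5 + 0.5·28.5·1.5² = 32.1 m

Phase 2 (coasting upward): v₀ = 42.8 m/s, a = -9.8 m/s².
v = v₀ + at → t = (0 − 42.8) / -9.8 = 4.36 s
v² = v₀² + 2aΔx → Δx = (0² − 42.8²)/(2·-9.8) = 93.2 m

Phase 3 (free fall): v₀ = 0 m/s, a = -9.8 m/s².
Falls 125 m from rest: t = √(2·125/9.8) = 5.06 s; v = g·t = 49.6 m/s.
Total time = 1.50 + 4.36 + 5.06 = 10.9 s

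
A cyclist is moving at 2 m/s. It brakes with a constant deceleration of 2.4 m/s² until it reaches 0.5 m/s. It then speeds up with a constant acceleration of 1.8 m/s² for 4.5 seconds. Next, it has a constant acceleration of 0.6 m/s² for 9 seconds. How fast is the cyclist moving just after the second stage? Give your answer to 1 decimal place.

Phase 1 (decelerating): v₀ = 2.00 m/s, a = -2.4 m/s².
v = v₀ + at → t = (0.5 − 2.00) / -2.4 = 0.625 s
v² = v₀² + 2aΔx → Δx = (0.5² − 2.00²)/(2·-2.4) = 0.781 m

Phase 2 (accelerating): v₀ = 0.500 m/s, a = 1.8 m/s².
v = v₀ + at = 0.500 + (1.8)(4.5) = 8.60 m/s
Δx = v₀t + ½at² = 0.500·4.5 + 0.5·1.8·4.5² = 20.5 m
Speed at end of phase 2 = 8.60 m/s

8.6 m/s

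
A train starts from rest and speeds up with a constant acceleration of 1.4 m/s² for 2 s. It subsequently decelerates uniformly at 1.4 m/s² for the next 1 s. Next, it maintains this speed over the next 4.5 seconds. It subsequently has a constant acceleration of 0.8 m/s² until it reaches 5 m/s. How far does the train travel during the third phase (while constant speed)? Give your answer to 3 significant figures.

6.30 m

Phase 1 (accelerating): v₀ = 0 m/s, a = 1.4 m/s².
v = v₀ + at = 0 + (1.4)(2) = 2.80 m/s
Δx = v₀t + ½at² = 0·2 + 0.5·1.4·2² = 2.80 m

Phase 2 (decelerating): v₀ = 2.80 m/s, a = -1.4 m/s².
v = v₀ + at = 2.80 + (-1.4)(1) = 1.40 m/s
Δx = v₀t + ½at² = 2.80·1 + 0.5·-1.4·1² = 2.10 m

Phase 3 (constant speed): v₀ = 1.40 m/s, a = 0 m/s².
v = v₀ + at = 1.40 + (0)(4.5) = 1.40 m/s
Δx = v₀t + ½at² = 1.40·4.5 + 0.5·0·4.5² = 6.30 m
Distance in phase 3 = 6.30 m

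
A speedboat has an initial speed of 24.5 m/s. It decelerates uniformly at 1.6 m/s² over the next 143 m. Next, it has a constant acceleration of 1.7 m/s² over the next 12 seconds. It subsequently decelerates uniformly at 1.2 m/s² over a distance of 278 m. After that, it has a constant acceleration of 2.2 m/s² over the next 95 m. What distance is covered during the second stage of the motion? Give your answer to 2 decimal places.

265.72 m

Phase 1 (decelerating): v₀ = 24.5 m/s, a = -1.6 m/s².
v² = v₀² + 2aΔx = 24.5² + 2·-1.6·143 = 143 → v = 11.9 m/s
t = (v − v₀)/a = (11.9 − 24.5)/-1.6 = 7.85 s

Phase 2 (accelerating): v₀ = 11.9 m/s, a = 1.7 m/s².
v = v₀ + at = 11.9 + (1.7)(12) = 32.3 m/s
Δx = v₀t + ½at² = 11.9·12 + 0.5·1.7·12² = 266 m
Distance in phase 2 = 266 m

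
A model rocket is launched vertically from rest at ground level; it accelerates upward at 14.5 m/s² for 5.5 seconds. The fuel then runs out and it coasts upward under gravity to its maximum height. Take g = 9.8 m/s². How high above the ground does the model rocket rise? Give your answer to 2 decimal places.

Phase 1 (powered ascent): v₀ = 0 m/s, a = 14.5 m/s².
v = v₀ + at = 0 + (14.5)(5.5) = 79.8 m/s
Δx = v₀t + ½at² = 0·5.5 + 0.5·14.5·5.5² = 219 m

Phase 2 (coasting upward): v₀ = 79.8 m/s, a = -9.8 m/s².
v = v₀ + at → t = (0 − 79.8) / -9.8 = 8.14 s
v² = v₀² + 2aΔx → Δx = (0² − 79.8²)/(2·-9.8) = 324 m
Maximum height = 219 + 324 = 544 m

543.81 m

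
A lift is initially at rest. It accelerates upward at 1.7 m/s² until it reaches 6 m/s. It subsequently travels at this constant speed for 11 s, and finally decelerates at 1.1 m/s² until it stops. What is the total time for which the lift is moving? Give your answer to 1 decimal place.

20.0 s

Phase 1 (accelerating): v₀ = 0 m/s, a = 1.7 m/s².
v = v₀ + at → t = (6 − 0) / 1.7 = 3.53 s
v² = v₀² + 2aΔx → Δx = (6² − 0²)/(2·1.7) = 10.6 m

Phase 2 (constant speed): v₀ = 6.00 m/s, a = 0 m/s².
v = v₀ + at = 6.00 + (0)(11) = 6.00 m/s
Δx = v₀t + ½at² = 6.00·11 + 0.5·0·11² = 66.0 m

Phase 3 (decelerating): v₀ = 6.00 m/s, a = -1.1 m/s².
v = v₀ + at → t = (0 − 6.00) / -1.1 = 5.45 s
v² = v₀² + 2aΔx → Δx = (0² − 6.00²)/(2·-1.1) = 16.4 m
Total time = 3.53 + 11.0 + 5.45 = 20.0 s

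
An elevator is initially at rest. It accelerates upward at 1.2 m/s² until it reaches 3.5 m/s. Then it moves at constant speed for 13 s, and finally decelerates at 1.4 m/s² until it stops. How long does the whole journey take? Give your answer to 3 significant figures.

18.4 s

Phase 1 (accelerating): v₀ = 0 m/s, a = 1.2 m/s².
v = v₀ + at → t = (3.5 − 0) / 1.2 = 2.92 s
v² = v₀² + 2aΔx → Δx = (3.5² − 0²)/(2·1.2) = 5.10 m

Phase 2 (constant speed): v₀ = 3.50 m/s, a = 0 m/s².
v = v₀ + at = 3.50 + (0)(13) = 3.50 m/s
Δx = v₀t + ½at² = 3.50·13 + 0.5·0·13² = 45.5 m

Phase 3 (decelerating): v₀ = 3.50 m/s, a = -1.4 m/s².
v = v₀ + at → t = (0 − 3.50) / -1.4 = 2.50 s
v² = v₀² + 2aΔx → Δx = (0² − 3.50²)/(2·-1.4) = 4.38 m
Total time = 2.92 + 13.0 + 2.50 = 18.4 s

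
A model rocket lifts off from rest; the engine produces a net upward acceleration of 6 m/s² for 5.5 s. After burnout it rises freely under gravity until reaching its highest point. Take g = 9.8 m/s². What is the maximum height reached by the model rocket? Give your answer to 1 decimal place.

Phase 1 (powered ascent): v₀ = 0 m/s, a = 6 m/s².
v = v₀ + at = 0 + (6)(5.5) = 33.0 m/s
Δx = v₀t + ½at² = 0·5.5 + 0.5·6·5.5² = 90.8 m

Phase 2 (coasting upward): v₀ = 33.0 m/s, a = -9.8 m/s².
v = v₀ + at → t = (0 − 33.0) / -9.8 = 3.37 s
v² = v₀² + 2aΔx → Δx = (0² − 33.0²)/(2·-9.8) = 55.6 m
Maximum height = 90.8 + 55.6 = 146 m

146.3 m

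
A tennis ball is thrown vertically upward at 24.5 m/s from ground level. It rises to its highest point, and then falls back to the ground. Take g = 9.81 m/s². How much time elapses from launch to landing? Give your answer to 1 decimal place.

Phase 1 (rising): v₀ = 24.5 m/s, a = -9.81 m/s².
v = v₀ + at → t = (0 − 24.5) / -9.81 = 2.50 s
v² = v₀² + 2aΔx → Δx = (0² − 24.5²)/(2·-9.81) = 30.6 m

Phase 2 (falling): v₀ = 0 m/s, a = -9.81 m/s².
Falls 30.6 m from rest: t = √(2·30.6/9.81) = 2.50 s; v = g·t = 24.5 m/s.
Total time = 2.50 + 2.50 = 4.99 s

5.0 s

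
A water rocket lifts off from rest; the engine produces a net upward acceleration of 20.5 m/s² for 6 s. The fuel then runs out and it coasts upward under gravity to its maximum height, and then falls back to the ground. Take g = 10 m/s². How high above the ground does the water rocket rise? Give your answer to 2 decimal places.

1125.45 m

Phase 1 (powered ascent): v₀ = 0 m/s, a = 20.5 m/s².
v = v₀ + at = 0 + (20.5)(6) = 123 m/s
Δx = v₀t + ½at² = 0·6 + 0.5·20.5·6² = 369 m

Phase 2 (coasting upward): v₀ = 123 m/s, a = -10 m/s².
v = v₀ + at → t = (0 − 123) / -10 = 12.3 s
v² = v₀² + 2aΔx → Δx = (0² − 123²)/(2·-10) = 756 m
Maximum height = 369 + 756 = 1130 m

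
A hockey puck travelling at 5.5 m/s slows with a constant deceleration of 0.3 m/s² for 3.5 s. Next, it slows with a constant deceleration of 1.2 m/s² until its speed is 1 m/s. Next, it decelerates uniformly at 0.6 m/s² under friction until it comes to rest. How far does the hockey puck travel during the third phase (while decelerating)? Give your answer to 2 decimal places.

0.83 m

Phase 1 (decelerating): v₀ = 5.50 m/s, a = -0.3 m/s².
v = v₀ + at = 5.50 + (-0.3)(3.5) = 4.45 m/s
Δx = v₀t + ½at² = 5.50·3.5 + 0.5·-0.3·3.5² = 17.4 m

Phase 2 (decelerating): v₀ = 4.45 m/s, a = -1.2 m/s².
v = v₀ + at → t = (1 − 4.45) / -1.2 = 2.88 s
v² = v₀² + 2aΔx → Δx = (1² − 4.45²)/(2·-1.2) = 7.83 m

Phase 3 (decelerating): v₀ = 1.00 m/s, a = -0.6 m/s².
v = v₀ + at → t = (0 − 1.00) / -0.6 = 1.67 s
v² = v₀² + 2aΔx → Δx = (0² − 1.00²)/(2·-0.6) = 0.833 m
Distance in phase 3 = 0.833 m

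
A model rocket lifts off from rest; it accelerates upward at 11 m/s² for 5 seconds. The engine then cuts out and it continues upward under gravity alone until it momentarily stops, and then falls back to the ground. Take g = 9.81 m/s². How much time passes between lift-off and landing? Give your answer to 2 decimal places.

Phase 1 (powered ascent): v₀ = 0 m/s, a = 11 m/s².
v = v₀ + at = 0 + (11)(5) = 55.0 m/s
Δx = v₀t + ½at² = 0·5 + 0.5·11·5² = 138 m

Phase 2 (coasting upward): v₀ = 55.0 m/s, a = -9.81 m/s².
v = v₀ + at → t = (0 − 55.0) / -9.81 = 5.61 s
v² = v₀² + 2aΔx → Δx = (0² − 55.0²)/(2·-9.81) = 154 m

Phase 3 (free fall): v₀ = 0 m/s, a = -9.81 m/s².
Falls 292 m from rest: t = √(2·292/9.81) = 7.71 s; v = g·t = 75.6 m/s.
Total time = 5.00 + 5.61 + 7.71 = 18.3 s

18.32 s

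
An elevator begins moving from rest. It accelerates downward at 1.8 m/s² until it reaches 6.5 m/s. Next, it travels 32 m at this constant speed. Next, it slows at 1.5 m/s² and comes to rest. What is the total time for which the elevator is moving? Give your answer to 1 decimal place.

Phase 1 (accelerating): v₀ = 0 m/s, a = 1.8 m/s².
v = v₀ + at → t = (6.5 − 0) / 1.8 = 3.61 s
v² = v₀² + 2aΔx → Δx = (6.5² − 0²)/(2·1.8) = 11.7 m

Phase 2 (constant speed): v₀ = 6.50 m/s, a = 0 m/s².
Constant speed: t = d/v = 32/6.50 = 4.92 s

Phase 3 (decelerating): v₀ = 6.50 m/s, a = -1.5 m/s².
v = v₀ + at → t = (0 − 6.50) / -1.5 = 4.33 s
v² = v₀² + 2aΔx → Δx = (0² − 6.50²)/(2·-1.5) = 14.1 m
Total time = 3.61 + 4.92 + 4.33 = 12.9 s

12.9 s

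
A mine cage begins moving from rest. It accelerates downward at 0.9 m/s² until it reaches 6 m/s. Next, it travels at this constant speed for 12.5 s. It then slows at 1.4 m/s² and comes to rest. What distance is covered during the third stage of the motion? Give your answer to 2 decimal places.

12.86 m

Phase 1 (accelerating): v₀ = 0 m/s, a = 0.9 m/s².
v = v₀ + at → t = (6 − 0) / 0.9 = 6.67 s
v² = v₀² + 2aΔx → Δx = (6² − 0²)/(2·0.9) = 20.0 m

Phase 2 (constant speed): v₀ = 6.00 m/s, a = 0 m/s².
v = v₀ + at = 6.00 + (0)(12.5) = 6.00 m/s
Δx = v₀t + ½at² = 6.00·12.5 + 0.5·0·12.5² = 75.0 m

Phase 3 (decelerating): v₀ = 6.00 m/s, a = -1.4 m/s².
v = v₀ + at → t = (0 − 6.00) / -1.4 = 4.29 s
v² = v₀² + 2aΔx → Δx = (0² − 6.00²)/(2·-1.4) = 12.9 m
Distance in phase 3 = 12.9 m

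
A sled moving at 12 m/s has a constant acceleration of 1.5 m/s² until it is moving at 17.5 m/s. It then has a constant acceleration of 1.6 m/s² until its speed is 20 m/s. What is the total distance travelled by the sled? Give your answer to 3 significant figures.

Phase 1 (accelerating): v₀ = 12.0 m/s, a = 1.5 m/s².
v = v₀ + at → t = (17.5 − 12.0) / 1.5 = 3.67 s
v² = v₀² + 2aΔx → Δx = (17.5² − 12.0²)/(2·1.5) = 54.1 m

Phase 2 (accelerating): v₀ = 17.5 m/s, a = 1.6 m/s².
v = v₀ + at → t = (20 − 17.5) / 1.6 = 1.56 s
v² = v₀² + 2aΔx → Δx = (20² − 17.5²)/(2·1.6) = 29.3 m
Total distance = 54.1 + 29.3 = 83.4 m

83.4 m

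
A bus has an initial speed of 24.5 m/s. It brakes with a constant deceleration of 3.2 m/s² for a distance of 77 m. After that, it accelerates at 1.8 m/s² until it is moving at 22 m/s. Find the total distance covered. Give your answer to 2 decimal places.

Phase 1 (decelerating): v₀ = 24.5 m/s, a = -3.2 m/s².
v² = v₀² + 2aΔx = 24.5² + 2·-3.2·77 = 107 → v = 10.4 m/s
t = (v − v₀)/a = (10.4 − 24.5)/-3.2 = 4.42 s

Phase 2 (accelerating): v₀ = 10.4 m/s, a = 1.8 m/s².
v = v₀ + at → t = (22 − 10.4) / 1.8 = 6.46 s
v² = v₀² + 2aΔx → Δx = (22² − 10.4²)/(2·1.8) = 105 m
Total distance = 77.0 + 105 = 182 m

181.60 m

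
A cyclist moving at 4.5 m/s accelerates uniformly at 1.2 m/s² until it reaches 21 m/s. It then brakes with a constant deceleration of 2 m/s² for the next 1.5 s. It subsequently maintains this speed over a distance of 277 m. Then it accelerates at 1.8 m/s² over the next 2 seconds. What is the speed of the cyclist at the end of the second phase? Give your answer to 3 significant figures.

18.0 m/s

Phase 1 (accelerating): v₀ = 4.50 m/s, a = 1.2 m/s².
v = v₀ + at → t = (21 − 4.50) / 1.2 = 13.8 s
v² = v₀² + 2aΔx → Δx = (21² − 4.50²)/(2·1.2) = 175 m

Phase 2 (decelerating): v₀ = 21.0 m/s, a = -2 m/s².
v = v₀ + at = 21.0 + (-2)(1.5) = 18.0 m/s
Δx = v₀t + ½at² = 21.0·1.5 + 0.5·-2·1.5² = 29.2 m
Speed at end of phase 2 = 18.0 m/s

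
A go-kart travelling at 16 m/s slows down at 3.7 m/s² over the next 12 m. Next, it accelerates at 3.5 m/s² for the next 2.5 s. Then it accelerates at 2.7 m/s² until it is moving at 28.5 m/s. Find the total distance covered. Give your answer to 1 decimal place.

118.6 m

Phase 1 (decelerating): v₀ = 16.0 m/s, a = -3.7 m/s².
v² = v₀² + 2aΔx = 16.0² + 2·-3.7·12 = 167 → v = 12.9 m/s
t = (v − v₀)/a = (12.9 − 16.0)/-3.7 = 0.830 s

Phase 2 (accelerating): v₀ = 12.9 m/s, a = 3.5 m/s².
v = v₀ + at = 12.9 + (3.5)(2.5) = 21.7 m/s
Δx = v₀t + ½at² = 12.9·2.5 + 0.5·3.5·2.5² = 43.3 m

Phase 3 (accelerating): v₀ = 21.7 m/s, a = 2.7 m/s².
v = v₀ + at → t = (28.5 − 21.7) / 2.7 = 2.53 s
v² = v₀² + 2aΔx → Δx = (28.5² − 21.7²)/(2·2.7) = 63.4 m
Total distance = 12.0 + 43.3 + 63.4 = 119 m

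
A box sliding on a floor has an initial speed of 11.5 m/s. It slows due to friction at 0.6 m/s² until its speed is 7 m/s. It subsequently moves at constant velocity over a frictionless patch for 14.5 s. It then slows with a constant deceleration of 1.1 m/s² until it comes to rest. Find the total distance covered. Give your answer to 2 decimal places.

Phase 1 (decelerating): v₀ = 11.5 m/s, a = -0.6 m/s².
v = v₀ + at → t = (7 − 11.5) / -0.6 = 7.50 s
v² = v₀² + 2aΔx → Δx = (7² − 11.5²)/(2·-0.6) = 69.4 m

Phase 2 (constant speed): v₀ = 7.00 m/s, a = 0 m/s².
v = v₀ + at = 7.00 + (0)(14.5) = 7.00 m/s
Δx = v₀t + ½at² = 7.00·14.5 + 0.5·0·14.5² = 102 m

Phase 3 (decelerating): v₀ = 7.00 m/s, a = -1.1 m/s².
v = v₀ + at → t = (0 − 7.00) / -1.1 = 6.36 s
v² = v₀² + 2aΔx → Δx = (0² − 7.00²)/(2·-1.1) = 22.3 m
Total distance = 69.4 + 102 + 22.3 = 193 m

193.15 m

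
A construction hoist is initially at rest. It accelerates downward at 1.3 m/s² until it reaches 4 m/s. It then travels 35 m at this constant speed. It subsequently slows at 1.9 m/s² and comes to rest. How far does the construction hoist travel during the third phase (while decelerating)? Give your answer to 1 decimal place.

Phase 1 (accelerating): v₀ = 0 m/s, a = 1.3 m/s².
v = v₀ + at → t = (4 − 0) / 1.3 = 3.08 s
v² = v₀² + 2aΔx → Δx = (4² − 0²)/(2·1.3) = 6.15 m

Phase 2 (constant speed): v₀ = 4.00 m/s, a = 0 m/s².
Constant speed: t = d/v = 35/4.00 = 8.75 s

Phase 3 (decelerating): v₀ = 4.00 m/s, a = -1.9 m/s².
v = v₀ + at → t = (0 − 4.00) / -1.9 = 2.11 s
v² = v₀² + 2aΔx → Δx = (0² − 4.00²)/(2·-1.9) = 4.21 m
Distance in phase 3 = 4.21 m

4.2 m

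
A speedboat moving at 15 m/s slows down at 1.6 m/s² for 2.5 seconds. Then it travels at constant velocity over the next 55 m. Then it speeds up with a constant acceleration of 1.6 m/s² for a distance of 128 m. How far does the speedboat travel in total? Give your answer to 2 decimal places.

215.50 m

Phase 1 (decelerating): v₀ = 15.0 m/s, a = -1.6 m/s².
v = v₀ + at = 15.0 + (-1.6)(2.5) = 11.0 m/s
Δx = v₀t + ½at² = 15.0·2.5 + 0.5·-1.6·2.5² = 32.5 m

Phase 2 (constant speed): v₀ = 11.0 m/s, a = 0 m/s².
Constant speed: t = d/v = 55/11.0 = 5.00 s

Phase 3 (accelerating): v₀ = 11.0 m/s, a = 1.6 m/s².
v² = v₀² + 2aΔx = 11.0² + 2·1.6·128 = 531 → v = 23.0 m/s
t = (v − v₀)/a = (23.0 − 11.0)/1.6 = 7.52 s
Total distance = 32.5 + 55.0 + 128 = 216 m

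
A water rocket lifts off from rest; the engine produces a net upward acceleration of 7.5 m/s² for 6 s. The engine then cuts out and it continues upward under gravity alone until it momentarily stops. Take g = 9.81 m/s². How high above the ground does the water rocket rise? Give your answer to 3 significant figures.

238 m

Phase 1 (powered ascent): v₀ = 0 m/s, a = 7.5 m/s².
v = v₀ + at = 0 + (7.5)(6) = 45.0 m/s
Δx = v₀t + ½at² = 0·6 + 0.5·7.5·6² = 135 m

Phase 2 (coasting upward): v₀ = 45.0 m/s, a = -9.81 m/s².
v = v₀ + at → t = (0 − 45.0) / -9.81 = 4.59 s
v² = v₀² + 2aΔx → Δx = (0² − 45.0²)/(2·-9.81) = 103 m
Maximum height = 135 + 103 = 238 m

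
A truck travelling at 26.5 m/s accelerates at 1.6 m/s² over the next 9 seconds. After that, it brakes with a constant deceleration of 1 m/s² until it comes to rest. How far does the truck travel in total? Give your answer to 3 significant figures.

1140 m

Phase 1 (accelerating): v₀ = 26.5 m/s, a = 1.6 m/s².
v = v₀ + at = 26.5 + (1.6)(9) = 40.9 m/s
Δx = v₀t + ½at² = 26.5·9 + 0.5·1.6·9² = 303 m

Phase 2 (decelerating): v₀ = 40.9 m/s, a = -1 m/s².
v = v₀ + at → t = (0 − 40.9) / -1 = 40.9 s
v² = v₀² + 2aΔx → Δx = (0² − 40.9²)/(2·-1) = 836 m
Total distance = 303 + 836 = 1140 m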